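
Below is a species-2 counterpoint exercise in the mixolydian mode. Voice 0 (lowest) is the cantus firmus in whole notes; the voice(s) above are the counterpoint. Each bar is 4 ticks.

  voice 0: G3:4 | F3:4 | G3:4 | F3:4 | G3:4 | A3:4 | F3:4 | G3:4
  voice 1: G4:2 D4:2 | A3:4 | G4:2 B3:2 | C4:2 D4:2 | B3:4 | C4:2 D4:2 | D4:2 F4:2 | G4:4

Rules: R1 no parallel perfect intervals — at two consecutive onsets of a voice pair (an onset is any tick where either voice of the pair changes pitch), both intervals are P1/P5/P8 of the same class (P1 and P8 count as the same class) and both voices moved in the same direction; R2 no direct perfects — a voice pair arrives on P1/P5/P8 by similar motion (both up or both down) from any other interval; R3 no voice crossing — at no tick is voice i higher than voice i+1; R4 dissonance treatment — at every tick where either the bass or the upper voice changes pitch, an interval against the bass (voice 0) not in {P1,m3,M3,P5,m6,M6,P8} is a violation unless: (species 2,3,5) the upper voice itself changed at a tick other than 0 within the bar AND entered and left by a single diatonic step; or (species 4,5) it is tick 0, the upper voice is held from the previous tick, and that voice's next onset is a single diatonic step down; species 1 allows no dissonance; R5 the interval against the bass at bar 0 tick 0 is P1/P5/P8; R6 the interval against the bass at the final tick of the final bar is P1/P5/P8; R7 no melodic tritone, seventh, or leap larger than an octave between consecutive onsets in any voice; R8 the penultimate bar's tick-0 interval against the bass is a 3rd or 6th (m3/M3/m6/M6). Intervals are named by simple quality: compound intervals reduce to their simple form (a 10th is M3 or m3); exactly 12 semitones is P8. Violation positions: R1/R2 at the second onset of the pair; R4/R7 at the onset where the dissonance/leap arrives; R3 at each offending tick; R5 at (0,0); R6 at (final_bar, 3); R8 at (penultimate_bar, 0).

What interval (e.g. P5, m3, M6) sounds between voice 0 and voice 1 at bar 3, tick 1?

voice 0=F3 voice 1=C4 -> P5

P5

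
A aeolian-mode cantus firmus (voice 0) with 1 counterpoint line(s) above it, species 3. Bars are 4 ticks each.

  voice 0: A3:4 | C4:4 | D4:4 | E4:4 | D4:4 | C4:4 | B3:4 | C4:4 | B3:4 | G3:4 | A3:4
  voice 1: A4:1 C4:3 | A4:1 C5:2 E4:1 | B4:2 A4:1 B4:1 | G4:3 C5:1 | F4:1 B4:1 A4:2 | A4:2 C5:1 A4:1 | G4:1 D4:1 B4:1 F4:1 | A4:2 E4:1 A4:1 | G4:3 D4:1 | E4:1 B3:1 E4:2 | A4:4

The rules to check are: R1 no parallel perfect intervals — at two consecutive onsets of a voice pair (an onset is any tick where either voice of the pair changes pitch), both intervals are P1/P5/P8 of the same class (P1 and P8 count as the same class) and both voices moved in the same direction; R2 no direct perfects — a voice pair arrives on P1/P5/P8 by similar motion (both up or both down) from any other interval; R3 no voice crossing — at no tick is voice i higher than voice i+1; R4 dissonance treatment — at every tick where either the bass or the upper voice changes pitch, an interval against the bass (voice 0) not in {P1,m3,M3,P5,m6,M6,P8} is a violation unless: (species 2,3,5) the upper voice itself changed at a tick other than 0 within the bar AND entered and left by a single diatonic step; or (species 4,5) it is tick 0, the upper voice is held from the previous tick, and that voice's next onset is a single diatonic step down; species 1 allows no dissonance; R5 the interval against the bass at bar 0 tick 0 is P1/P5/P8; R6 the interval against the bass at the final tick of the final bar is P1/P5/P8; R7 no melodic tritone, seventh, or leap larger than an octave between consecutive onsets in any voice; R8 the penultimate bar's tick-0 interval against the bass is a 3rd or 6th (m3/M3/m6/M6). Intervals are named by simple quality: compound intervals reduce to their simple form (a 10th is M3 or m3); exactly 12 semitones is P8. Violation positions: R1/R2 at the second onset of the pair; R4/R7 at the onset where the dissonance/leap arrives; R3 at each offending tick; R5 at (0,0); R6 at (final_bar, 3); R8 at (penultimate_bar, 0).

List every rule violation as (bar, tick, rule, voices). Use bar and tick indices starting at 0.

bar 0: v0=A3 v1=A4 downbeat P8
bar 1: v0=C4 v1=A4 downbeat M6
bar 2: v0=D4 v1=B4 downbeat M6
bar 3: v0=E4 v1=G4 downbeat m3
bar 4: v0=D4 v1=F4 downbeat m3
bar 5: v0=C4 v1=A4 downbeat M6
bar 6: v0=B3 v1=G4 downbeat m6
bar 7: v0=C4 v1=A4 downbeat M6
bar 8: v0=B3 v1=G4 downbeat m6
bar 9: v0=G3 v1=E4 downbeat M6
bar 10: v0=A3 v1=A4 downbeat P8
  -> R7 @ bar 4 tick 1 v(1,): F4->B4 leap 6st
  -> R4 @ bar 6 tick 3 v(0, 1): B3/F4 TT untreated
  -> R7 @ bar 6 tick 3 v(1,): B4->F4 leap 6st
  -> R2 @ bar 10 tick 0 v(0, 1): G3/E4 M6 -> A3/A4 P8 similar

(4, 1, R7, (1,))
(6, 3, R4, (0, 1))
(6, 3, R7, (1,))
(10, 0, R2, (0, 1))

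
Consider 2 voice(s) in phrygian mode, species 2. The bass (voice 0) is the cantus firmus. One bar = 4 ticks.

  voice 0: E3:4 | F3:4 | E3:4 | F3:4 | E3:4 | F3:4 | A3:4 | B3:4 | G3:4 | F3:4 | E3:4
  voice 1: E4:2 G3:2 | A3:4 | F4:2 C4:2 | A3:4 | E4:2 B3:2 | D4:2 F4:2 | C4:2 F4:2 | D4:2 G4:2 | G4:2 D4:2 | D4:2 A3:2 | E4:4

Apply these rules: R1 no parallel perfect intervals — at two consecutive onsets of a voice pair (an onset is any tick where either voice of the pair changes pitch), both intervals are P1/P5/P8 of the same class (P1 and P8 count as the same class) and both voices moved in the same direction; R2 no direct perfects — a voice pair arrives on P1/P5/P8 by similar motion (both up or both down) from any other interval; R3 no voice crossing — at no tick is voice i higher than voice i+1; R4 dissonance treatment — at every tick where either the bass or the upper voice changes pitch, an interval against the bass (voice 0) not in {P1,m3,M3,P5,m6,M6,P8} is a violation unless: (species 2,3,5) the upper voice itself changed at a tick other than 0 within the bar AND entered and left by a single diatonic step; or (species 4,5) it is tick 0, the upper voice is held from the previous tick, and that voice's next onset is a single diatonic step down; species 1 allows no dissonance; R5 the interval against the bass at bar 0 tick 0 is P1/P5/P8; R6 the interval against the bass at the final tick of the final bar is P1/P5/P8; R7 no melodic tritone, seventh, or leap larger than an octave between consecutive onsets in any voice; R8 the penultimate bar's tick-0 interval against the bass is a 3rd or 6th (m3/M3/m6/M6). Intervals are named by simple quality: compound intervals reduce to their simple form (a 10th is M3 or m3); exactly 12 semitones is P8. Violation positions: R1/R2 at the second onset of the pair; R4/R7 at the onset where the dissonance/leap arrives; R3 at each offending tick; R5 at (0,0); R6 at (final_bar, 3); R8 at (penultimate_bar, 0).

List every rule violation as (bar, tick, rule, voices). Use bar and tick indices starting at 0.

(2, 0, R4, (0, 1))

bar 0: v0=E3 v1=E4 downbeat P8
bar 1: v0=F3 v1=A3 downbeat M3
bar 2: v0=E3 v1=F4 downbeat m2
bar 3: v0=F3 v1=A3 downbeat M3
bar 4: v0=E3 v1=E4 downbeat P8
bar 5: v0=F3 v1=D4 downbeat M6
bar 6: v0=A3 v1=C4 downbeat m3
bar 7: v0=B3 v1=D4 downbeat m3
bar 8: v0=G3 v1=G4 downbeat P8
bar 9: v0=F3 v1=D4 downbeat M6
bar 10: v0=E3 v1=E4 downbeat P8
  -> R4 @ bar 2 tick 0 v(0, 1): E3/F4 m2 untreated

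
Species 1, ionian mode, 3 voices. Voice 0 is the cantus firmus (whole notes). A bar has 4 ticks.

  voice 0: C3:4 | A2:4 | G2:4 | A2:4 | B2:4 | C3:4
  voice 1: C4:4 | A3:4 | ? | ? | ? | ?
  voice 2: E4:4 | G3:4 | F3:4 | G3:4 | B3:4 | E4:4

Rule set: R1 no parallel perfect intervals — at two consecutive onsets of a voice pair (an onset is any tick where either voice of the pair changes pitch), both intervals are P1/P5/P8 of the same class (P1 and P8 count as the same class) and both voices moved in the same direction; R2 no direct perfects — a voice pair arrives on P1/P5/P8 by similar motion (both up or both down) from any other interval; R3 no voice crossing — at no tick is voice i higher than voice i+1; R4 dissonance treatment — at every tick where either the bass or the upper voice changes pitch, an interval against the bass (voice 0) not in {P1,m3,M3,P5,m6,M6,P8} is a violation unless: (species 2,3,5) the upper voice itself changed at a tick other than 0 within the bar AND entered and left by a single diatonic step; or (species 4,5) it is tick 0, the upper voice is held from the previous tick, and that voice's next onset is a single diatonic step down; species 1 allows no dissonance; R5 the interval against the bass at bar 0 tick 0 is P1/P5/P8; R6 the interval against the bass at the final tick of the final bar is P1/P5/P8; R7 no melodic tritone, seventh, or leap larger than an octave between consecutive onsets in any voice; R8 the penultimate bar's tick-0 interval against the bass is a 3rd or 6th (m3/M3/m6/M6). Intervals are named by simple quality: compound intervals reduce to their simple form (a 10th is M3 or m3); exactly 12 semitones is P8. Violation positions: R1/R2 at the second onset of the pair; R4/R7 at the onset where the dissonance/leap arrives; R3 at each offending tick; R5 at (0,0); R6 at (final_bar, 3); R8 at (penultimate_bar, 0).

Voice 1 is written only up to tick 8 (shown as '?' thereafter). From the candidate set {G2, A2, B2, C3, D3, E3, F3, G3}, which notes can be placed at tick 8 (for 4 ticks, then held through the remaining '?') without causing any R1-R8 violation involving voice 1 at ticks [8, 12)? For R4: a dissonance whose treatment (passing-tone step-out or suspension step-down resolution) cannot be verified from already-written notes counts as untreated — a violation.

G2: violates R1,R7
A2: violates R4
B2: violates R7
C3: violates R4
D3: violates R2
E3: legal
F3: violates R2,R4
G3: violates R1,R3

{E3}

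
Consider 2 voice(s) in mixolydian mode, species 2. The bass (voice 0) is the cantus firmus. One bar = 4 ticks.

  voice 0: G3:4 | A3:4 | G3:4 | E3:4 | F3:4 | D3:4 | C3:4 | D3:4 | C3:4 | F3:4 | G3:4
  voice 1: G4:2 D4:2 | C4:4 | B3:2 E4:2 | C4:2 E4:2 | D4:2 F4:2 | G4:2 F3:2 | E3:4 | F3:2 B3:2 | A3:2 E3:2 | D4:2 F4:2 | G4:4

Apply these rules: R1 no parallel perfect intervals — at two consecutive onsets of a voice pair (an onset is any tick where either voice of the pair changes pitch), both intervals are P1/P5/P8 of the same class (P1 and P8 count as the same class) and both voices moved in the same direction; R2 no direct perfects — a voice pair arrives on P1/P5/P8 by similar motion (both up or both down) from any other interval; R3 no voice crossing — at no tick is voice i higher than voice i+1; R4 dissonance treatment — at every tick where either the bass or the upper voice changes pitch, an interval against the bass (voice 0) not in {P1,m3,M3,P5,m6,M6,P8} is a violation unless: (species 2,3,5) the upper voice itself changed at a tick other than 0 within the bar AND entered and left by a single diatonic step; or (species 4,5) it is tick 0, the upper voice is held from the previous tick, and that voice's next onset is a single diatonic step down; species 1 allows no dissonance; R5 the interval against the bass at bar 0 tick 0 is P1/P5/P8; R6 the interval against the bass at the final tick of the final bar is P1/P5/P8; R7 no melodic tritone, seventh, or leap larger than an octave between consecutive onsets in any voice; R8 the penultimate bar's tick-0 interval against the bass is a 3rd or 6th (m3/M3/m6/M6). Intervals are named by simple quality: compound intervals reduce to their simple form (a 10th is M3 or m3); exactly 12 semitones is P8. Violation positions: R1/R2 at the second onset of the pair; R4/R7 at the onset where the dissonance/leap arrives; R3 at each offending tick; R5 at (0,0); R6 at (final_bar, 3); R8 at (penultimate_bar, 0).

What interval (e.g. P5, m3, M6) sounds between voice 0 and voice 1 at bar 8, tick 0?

M6

voice 0=C3 voice 1=A3 -> M6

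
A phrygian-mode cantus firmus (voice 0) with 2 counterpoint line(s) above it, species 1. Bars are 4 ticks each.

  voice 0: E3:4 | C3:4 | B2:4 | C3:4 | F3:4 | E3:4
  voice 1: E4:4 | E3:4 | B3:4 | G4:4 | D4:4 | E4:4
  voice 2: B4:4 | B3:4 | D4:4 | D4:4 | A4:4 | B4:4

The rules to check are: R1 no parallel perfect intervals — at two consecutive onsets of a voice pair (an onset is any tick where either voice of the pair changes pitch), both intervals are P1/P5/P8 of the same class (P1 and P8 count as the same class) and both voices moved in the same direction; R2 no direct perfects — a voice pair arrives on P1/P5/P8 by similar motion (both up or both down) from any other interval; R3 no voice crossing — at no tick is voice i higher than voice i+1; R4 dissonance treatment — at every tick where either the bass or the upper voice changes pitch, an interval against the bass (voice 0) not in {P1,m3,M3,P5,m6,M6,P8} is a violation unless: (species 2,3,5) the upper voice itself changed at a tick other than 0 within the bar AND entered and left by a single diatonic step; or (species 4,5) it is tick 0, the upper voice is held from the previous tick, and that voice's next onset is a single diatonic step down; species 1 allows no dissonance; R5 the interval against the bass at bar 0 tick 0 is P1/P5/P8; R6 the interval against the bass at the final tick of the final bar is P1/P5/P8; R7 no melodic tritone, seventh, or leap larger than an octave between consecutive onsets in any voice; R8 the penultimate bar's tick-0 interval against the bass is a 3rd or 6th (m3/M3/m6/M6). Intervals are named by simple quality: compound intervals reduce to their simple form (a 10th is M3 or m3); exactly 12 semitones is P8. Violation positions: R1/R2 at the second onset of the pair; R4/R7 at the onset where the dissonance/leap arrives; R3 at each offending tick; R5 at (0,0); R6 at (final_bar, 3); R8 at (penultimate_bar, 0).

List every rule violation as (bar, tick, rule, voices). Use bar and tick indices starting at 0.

bar 0: v0=E3 v1=E4 v2=B4 downbeat P5
bar 1: v0=C3 v1=E3 v2=B3 downbeat M7
bar 2: v0=B2 v1=B3 v2=D4 downbeat m3
bar 3: v0=C3 v1=G4 v2=D4 downbeat M2
bar 4: v0=F3 v1=D4 v2=A4 downbeat M3
bar 5: v0=E3 v1=E4 v2=B4 downbeat P5
  -> R1 @ bar 1 tick 0 v(1, 2): E4/B4 P5 -> E3/B3 P5 similar
  -> R4 @ bar 1 tick 0 v(0, 2): C3/B3 M7 untreated
  -> R2 @ bar 3 tick 0 v(0, 1): B2/B3 P8 -> C3/G4 P5 similar
  -> R3 @ bar 3 tick 0 v(1, 2): G4 above D4
  -> R4 @ bar 3 tick 0 v(0, 2): C3/D4 M2 untreated
  -> R3 @ bar 3 tick 1 v(1, 2): G4 above D4
  -> R3 @ bar 3 tick 2 v(1, 2): G4 above D4
  -> R3 @ bar 3 tick 3 v(1, 2): G4 above D4
  -> R1 @ bar 5 tick 0 v(1, 2): D4/A4 P5 -> E4/B4 P5 similar

(1, 0, R1, (1, 2))
(1, 0, R4, (0, 2))
(3, 0, R2, (0, 1))
(3, 0, R3, (1, 2))
(3, 0, R4, (0, 2))
(3, 1, R3, (1, 2))
(3, 2, R3, (1, 2))
(3, 3, R3, (1, 2))
(5, 0, R1, (1, 2))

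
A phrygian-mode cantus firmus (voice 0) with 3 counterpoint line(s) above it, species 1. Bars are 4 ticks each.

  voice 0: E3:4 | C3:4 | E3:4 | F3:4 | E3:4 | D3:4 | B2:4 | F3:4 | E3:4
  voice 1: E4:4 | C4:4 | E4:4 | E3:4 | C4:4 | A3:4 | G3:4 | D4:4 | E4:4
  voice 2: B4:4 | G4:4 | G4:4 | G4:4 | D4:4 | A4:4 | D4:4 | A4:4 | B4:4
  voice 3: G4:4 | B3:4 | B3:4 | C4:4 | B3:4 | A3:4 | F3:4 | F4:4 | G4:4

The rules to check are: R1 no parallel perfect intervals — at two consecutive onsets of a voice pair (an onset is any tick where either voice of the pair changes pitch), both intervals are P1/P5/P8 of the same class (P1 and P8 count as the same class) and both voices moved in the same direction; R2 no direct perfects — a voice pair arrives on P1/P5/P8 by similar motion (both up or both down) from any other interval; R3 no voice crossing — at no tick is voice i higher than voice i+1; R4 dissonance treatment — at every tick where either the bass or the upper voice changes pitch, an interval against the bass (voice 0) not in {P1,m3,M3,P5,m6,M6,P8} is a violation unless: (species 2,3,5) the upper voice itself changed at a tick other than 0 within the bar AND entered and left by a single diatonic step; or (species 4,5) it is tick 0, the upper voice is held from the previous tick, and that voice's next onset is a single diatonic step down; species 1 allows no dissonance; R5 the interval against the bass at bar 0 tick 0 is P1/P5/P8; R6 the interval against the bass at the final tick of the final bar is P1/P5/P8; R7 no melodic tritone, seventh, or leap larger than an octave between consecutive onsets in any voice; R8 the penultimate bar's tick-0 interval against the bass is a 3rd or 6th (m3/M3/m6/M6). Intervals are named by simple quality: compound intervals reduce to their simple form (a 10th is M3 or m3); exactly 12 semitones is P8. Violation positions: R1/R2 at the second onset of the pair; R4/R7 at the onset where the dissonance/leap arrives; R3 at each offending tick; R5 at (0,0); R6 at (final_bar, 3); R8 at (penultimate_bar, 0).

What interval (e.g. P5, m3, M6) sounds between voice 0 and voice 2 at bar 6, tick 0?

voice 0=B2 voice 2=D4 -> m3

m3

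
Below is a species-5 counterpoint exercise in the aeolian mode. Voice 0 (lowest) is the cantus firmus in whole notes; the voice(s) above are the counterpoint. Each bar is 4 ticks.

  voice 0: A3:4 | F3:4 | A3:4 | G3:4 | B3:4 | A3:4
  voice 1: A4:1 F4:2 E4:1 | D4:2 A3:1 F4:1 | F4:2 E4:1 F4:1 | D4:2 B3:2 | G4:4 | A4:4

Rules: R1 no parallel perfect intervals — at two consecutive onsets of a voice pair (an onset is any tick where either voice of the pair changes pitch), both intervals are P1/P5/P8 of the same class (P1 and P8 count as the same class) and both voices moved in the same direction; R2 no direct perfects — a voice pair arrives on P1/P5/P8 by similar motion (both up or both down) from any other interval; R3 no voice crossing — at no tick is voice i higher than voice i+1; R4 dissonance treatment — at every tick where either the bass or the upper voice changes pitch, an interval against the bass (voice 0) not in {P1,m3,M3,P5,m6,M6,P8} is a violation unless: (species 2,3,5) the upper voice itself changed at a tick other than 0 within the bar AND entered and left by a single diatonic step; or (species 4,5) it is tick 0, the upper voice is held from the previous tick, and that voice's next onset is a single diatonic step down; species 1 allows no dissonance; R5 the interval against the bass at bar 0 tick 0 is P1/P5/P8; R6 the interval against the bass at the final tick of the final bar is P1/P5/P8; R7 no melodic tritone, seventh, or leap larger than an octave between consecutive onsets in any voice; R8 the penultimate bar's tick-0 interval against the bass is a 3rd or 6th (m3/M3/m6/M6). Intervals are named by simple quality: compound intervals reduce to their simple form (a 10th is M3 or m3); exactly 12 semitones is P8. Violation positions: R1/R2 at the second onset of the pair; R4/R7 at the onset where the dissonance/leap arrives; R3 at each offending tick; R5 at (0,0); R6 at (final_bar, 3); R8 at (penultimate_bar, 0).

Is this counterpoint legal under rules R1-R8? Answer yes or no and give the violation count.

bar 0: v0=A3 v1=A4 (P8)
bar 1: v0=F3 v1=D4 (M6)
bar 2: v0=A3 v1=F4 (m6)
bar 3: v0=G3 v1=D4 (P5)
bar 4: v0=B3 v1=G4 (m6)
bar 5: v0=A3 v1=A4 (P8)
  R2 @ bar3.0: A3/F4 m6 -> G3/D4 P5 similar

No (1 violations)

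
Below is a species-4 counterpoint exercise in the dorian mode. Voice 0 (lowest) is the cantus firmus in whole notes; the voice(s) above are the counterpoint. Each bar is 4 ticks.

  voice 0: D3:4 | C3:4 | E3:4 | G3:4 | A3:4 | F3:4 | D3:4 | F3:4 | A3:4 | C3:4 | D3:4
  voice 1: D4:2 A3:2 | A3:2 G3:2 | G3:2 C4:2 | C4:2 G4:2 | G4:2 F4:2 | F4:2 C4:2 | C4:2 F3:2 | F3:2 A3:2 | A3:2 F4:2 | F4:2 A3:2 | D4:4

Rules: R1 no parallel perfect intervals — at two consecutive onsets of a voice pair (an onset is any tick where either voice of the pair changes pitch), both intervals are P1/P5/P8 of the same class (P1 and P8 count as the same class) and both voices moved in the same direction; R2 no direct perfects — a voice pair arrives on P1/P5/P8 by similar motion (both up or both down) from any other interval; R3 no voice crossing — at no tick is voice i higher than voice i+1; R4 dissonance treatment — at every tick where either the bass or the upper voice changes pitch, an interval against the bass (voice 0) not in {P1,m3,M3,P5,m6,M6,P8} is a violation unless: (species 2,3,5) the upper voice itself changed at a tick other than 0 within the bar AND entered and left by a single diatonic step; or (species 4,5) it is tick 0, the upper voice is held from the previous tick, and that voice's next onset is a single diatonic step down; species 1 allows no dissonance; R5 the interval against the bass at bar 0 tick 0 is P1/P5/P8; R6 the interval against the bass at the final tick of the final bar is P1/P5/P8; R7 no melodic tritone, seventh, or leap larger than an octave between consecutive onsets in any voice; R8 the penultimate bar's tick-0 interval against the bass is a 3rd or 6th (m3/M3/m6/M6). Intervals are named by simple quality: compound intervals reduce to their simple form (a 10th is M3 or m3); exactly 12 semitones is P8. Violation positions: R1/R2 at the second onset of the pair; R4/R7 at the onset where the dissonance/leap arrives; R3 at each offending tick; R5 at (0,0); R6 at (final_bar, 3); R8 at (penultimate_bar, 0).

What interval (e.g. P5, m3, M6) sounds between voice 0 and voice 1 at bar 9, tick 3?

voice 0=C3 voice 1=A3 -> M6

M6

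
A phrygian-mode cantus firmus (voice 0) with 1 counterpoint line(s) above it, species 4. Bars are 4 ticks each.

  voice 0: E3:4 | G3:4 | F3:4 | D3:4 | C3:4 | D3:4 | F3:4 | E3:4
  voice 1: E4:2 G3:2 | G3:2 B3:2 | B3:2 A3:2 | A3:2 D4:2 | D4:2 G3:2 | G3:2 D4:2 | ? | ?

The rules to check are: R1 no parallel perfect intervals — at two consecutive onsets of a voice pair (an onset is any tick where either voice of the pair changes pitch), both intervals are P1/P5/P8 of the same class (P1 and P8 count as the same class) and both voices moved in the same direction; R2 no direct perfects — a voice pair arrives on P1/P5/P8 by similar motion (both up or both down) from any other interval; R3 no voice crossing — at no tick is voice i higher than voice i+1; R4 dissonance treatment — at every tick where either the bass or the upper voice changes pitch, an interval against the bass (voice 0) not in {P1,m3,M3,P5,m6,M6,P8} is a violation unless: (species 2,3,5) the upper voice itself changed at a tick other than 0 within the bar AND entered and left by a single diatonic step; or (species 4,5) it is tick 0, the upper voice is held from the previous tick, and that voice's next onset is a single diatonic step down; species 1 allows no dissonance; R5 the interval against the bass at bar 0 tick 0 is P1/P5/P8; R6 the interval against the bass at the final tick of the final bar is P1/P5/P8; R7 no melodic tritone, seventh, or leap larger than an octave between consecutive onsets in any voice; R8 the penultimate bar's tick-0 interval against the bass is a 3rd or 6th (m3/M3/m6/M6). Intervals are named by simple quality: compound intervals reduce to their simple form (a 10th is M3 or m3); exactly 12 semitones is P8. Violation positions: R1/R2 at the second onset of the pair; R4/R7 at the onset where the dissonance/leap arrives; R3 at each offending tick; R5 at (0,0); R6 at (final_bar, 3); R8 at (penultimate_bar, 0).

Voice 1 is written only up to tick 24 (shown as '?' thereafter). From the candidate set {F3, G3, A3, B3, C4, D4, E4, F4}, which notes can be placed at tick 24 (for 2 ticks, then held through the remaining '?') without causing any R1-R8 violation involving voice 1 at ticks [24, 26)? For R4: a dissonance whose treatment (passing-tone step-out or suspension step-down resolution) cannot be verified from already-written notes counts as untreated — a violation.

F3: violates R8
G3: violates R4,R8
A3: legal
B3: violates R4,R8
C4: violates R8
D4: legal
E4: violates R4,R8
F4: violates R1,R8

{A3, D4}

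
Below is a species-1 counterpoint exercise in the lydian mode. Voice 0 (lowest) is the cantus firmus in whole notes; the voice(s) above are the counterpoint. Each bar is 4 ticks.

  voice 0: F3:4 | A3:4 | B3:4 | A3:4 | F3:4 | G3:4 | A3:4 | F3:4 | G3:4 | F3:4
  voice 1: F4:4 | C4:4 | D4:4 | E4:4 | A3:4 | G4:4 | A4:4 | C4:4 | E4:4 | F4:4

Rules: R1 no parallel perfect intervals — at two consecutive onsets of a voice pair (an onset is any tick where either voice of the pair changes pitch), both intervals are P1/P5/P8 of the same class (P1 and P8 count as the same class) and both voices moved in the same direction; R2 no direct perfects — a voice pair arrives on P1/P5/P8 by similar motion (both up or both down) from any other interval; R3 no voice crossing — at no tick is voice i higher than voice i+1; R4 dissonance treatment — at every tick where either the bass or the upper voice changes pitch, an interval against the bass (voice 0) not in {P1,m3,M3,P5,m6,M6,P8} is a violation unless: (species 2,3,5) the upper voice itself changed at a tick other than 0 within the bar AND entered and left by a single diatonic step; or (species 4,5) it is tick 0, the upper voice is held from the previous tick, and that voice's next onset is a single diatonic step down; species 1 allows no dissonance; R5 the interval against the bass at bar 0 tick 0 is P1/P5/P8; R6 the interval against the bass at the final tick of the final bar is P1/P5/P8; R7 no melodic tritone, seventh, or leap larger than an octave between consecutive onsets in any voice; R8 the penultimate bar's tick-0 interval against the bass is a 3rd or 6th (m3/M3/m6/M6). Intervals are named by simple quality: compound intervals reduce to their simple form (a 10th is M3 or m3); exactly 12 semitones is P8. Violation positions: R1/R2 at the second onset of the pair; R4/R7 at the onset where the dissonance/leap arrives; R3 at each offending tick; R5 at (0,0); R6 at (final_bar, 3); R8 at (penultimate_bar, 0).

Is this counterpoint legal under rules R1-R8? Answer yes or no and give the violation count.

No (4 violations)

bar 0: v0=F3 v1=F4 (P8)
bar 1: v0=A3 v1=C4 (m3)
bar 2: v0=B3 v1=D4 (m3)
bar 3: v0=A3 v1=E4 (P5)
bar 4: v0=F3 v1=A3 (M3)
bar 5: v0=G3 v1=G4 (P8)
bar 6: v0=A3 v1=A4 (P8)
bar 7: v0=F3 v1=C4 (P5)
bar 8: v0=G3 v1=E4 (M6)
bar 9: v0=F3 v1=F4 (P8)
  R2 @ bar5.0: F3/A3 M3 -> G3/G4 P8 similar
  R7 @ bar5.0: A3->G4 leap 10st
  R1 @ bar6.0: G3/G4 P8 -> A3/A4 P8 similar
  R2 @ bar7.0: A3/A4 P8 -> F3/C4 P5 similar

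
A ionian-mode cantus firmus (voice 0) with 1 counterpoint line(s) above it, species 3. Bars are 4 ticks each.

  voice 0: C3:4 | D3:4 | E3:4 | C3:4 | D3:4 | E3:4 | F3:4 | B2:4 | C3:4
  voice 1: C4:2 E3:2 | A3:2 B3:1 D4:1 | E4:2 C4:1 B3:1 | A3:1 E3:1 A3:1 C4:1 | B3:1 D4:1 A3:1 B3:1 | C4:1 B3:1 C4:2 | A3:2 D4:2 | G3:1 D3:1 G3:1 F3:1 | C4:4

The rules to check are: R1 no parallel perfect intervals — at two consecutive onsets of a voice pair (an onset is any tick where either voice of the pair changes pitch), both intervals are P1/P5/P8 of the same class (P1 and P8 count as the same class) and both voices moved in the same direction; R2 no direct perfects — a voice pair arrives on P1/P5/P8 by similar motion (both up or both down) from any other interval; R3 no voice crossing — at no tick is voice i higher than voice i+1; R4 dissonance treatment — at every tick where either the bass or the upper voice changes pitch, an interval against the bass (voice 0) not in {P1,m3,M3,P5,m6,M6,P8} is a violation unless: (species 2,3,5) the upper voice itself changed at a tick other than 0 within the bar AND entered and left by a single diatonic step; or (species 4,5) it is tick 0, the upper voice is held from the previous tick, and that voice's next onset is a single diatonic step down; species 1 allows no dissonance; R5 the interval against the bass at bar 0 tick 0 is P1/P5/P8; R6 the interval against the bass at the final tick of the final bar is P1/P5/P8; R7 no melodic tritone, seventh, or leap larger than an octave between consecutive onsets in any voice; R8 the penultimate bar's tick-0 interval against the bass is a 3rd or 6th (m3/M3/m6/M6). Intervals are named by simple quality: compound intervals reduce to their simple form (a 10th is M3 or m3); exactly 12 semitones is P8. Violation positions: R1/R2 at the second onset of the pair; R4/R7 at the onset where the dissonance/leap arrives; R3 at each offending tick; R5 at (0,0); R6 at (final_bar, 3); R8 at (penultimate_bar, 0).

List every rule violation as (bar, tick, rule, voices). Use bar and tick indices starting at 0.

bar 0: v0=C3 v1=C4 downbeat P8
bar 1: v0=D3 v1=A3 downbeat P5
bar 2: v0=E3 v1=E4 downbeat P8
bar 3: v0=C3 v1=A3 downbeat M6
bar 4: v0=D3 v1=B3 downbeat M6
bar 5: v0=E3 v1=C4 downbeat m6
bar 6: v0=F3 v1=A3 downbeat M3
bar 7: v0=B2 v1=G3 downbeat m6
bar 8: v0=C3 v1=C4 downbeat P8
  -> R2 @ bar 1 tick 0 v(0, 1): C3/E3 M3 -> D3/A3 P5 similar
  -> R1 @ bar 2 tick 0 v(0, 1): D3/D4 P8 -> E3/E4 P8 similar
  -> R7 @ bar 7 tick 0 v(0,): F3->B2 leap 6st
  -> R4 @ bar 7 tick 3 v(0, 1): B2/F3 TT untreated
  -> R2 @ bar 8 tick 0 v(0, 1): B2/F3 TT -> C3/C4 P8 similar

(1, 0, R2, (0, 1))
(2, 0, R1, (0, 1))
(7, 0, R7, (0,))
(7, 3, R4, (0, 1))
(8, 0, R2, (0, 1))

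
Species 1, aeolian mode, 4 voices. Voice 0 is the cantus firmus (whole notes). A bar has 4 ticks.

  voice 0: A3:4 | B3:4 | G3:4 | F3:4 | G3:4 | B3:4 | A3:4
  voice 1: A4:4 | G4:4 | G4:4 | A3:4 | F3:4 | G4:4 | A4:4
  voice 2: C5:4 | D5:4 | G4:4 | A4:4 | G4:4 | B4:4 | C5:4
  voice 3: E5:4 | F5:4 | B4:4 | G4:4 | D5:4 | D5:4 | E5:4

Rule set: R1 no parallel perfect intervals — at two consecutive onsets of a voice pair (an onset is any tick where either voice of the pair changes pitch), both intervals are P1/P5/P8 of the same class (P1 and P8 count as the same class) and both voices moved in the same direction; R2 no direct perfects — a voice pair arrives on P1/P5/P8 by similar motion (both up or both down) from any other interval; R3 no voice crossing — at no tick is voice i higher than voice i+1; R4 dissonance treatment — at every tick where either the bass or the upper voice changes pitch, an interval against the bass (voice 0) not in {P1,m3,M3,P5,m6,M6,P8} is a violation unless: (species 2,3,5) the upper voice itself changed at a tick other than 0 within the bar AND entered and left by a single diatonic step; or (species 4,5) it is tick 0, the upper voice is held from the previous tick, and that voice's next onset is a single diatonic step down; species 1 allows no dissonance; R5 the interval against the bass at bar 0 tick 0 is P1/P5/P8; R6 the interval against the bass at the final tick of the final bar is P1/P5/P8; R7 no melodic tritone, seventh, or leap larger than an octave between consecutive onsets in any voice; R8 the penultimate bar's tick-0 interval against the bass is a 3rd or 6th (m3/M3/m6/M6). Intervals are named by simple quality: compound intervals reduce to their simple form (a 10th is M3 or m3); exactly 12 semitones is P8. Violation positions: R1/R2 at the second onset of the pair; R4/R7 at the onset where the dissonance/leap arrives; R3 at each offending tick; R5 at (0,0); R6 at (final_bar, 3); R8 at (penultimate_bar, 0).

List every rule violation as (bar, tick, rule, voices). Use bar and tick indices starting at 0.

(0, 0, R5, (0, 2))
(1, 0, R4, (0, 3))
(2, 0, R2, (0, 2))
(2, 0, R7, (3,))
(3, 0, R3, (2, 3))
(3, 0, R4, (0, 3))
(3, 0, R7, (1,))
(3, 1, R3, (2, 3))
(3, 2, R3, (2, 3))
(3, 3, R3, (2, 3))
(4, 0, R2, (0, 3))
(4, 0, R3, (0, 1))
(4, 0, R4, (0, 1))
(4, 1, R3, (0, 1))
(4, 2, R3, (0, 1))
(4, 3, R3, (0, 1))
(5, 0, R1, (0, 2))
(5, 0, R7, (1,))
(5, 0, R8, (0, 2))
(6, 0, R1, (1, 3))
(6, 3, R6, (0, 2))

bar 0: v0=A3 v1=A4 v2=C5 v3=E5 downbeat P5
bar 1: v0=B3 v1=G4 v2=D5 v3=F5 downbeat TT
bar 2: v0=G3 v1=G4 v2=G4 v3=B4 downbeat M3
bar 3: v0=F3 v1=A3 v2=A4 v3=G4 downbeat M2
bar 4: v0=G3 v1=F3 v2=G4 v3=D5 downbeat P5
bar 5: v0=B3 v1=G4 v2=B4 v3=D5 downbeat m3
bar 6: v0=A3 v1=A4 v2=C5 v3=E5 downbeat P5
  -> R5 @ bar 0 tick 0 v(0, 2): opens on m3
  -> R4 @ bar 1 tick 0 v(0, 3): B3/F5 TT untreated
  -> R2 @ bar 2 tick 0 v(0, 2): B3/D5 m3 -> G3/G4 P8 similar
  -> R7 @ bar 2 tick 0 v(3,): F5->B4 leap 6st
  -> R3 @ bar 3 tick 0 v(2, 3): A4 above G4
  -> R4 @ bar 3 tick 0 v(0, 3): F3/G4 M2 untreated
  -> R7 @ bar 3 tick 0 v(1,): G4->A3 leap 10st
  -> R3 @ bar 3 tick 1 v(2, 3): A4 above G4
  -> R3 @ bar 3 tick 2 v(2, 3): A4 above G4
  -> R3 @ bar 3 tick 3 v(2, 3): A4 above G4
  -> R2 @ bar 4 tick 0 v(0, 3): F3/G4 M2 -> G3/D5 P5 similar
  -> R3 @ bar 4 tick 0 v(0, 1): G3 above F3
  -> R4 @ bar 4 tick 0 v(0, 1): G3/F3 M2 untreated
  -> R3 @ bar 4 tick 1 v(0, 1): G3 above F3
  -> R3 @ bar 4 tick 2 v(0, 1): G3 above F3
  -> R3 @ bar 4 tick 3 v(0, 1): G3 above F3
  -> R1 @ bar 5 tick 0 v(0, 2): G3/G4 P8 -> B3/B4 P8 similar
  -> R7 @ bar 5 tick 0 v(1,): F3->G4 leap 14st
  -> R8 @ bar 5 tick 0 v(0, 2): penult P8 not 3rd/6th
  -> R1 @ bar 6 tick 0 v(1, 3): G4/D5 P5 -> A4/E5 P5 similar
  -> R6 @ bar 6 tick 3 v(0, 2): closes on m3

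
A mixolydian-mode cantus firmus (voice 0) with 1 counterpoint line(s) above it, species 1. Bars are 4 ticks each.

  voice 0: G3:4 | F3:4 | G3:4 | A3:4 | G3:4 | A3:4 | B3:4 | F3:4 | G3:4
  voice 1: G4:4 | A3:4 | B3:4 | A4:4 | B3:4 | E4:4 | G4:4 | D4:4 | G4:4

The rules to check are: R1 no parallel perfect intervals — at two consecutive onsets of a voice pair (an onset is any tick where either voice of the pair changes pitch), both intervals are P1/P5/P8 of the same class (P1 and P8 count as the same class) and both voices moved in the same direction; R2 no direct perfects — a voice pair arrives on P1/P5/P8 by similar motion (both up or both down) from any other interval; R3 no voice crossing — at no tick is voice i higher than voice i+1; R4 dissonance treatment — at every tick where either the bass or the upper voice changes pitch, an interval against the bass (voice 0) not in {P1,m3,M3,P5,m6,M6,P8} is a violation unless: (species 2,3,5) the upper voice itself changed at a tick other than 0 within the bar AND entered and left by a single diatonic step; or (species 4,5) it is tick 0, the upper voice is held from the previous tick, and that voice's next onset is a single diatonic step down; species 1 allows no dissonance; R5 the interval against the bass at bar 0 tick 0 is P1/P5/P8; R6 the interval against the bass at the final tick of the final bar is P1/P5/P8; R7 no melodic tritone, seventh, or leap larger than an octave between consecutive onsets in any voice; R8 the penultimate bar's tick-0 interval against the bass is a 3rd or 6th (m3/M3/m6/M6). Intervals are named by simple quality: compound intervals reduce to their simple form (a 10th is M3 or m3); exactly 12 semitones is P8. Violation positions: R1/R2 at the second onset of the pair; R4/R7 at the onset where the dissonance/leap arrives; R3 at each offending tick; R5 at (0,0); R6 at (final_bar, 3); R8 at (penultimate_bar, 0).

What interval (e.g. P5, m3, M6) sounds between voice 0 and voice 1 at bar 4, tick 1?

M3

voice 0=G3 voice 1=B3 -> M3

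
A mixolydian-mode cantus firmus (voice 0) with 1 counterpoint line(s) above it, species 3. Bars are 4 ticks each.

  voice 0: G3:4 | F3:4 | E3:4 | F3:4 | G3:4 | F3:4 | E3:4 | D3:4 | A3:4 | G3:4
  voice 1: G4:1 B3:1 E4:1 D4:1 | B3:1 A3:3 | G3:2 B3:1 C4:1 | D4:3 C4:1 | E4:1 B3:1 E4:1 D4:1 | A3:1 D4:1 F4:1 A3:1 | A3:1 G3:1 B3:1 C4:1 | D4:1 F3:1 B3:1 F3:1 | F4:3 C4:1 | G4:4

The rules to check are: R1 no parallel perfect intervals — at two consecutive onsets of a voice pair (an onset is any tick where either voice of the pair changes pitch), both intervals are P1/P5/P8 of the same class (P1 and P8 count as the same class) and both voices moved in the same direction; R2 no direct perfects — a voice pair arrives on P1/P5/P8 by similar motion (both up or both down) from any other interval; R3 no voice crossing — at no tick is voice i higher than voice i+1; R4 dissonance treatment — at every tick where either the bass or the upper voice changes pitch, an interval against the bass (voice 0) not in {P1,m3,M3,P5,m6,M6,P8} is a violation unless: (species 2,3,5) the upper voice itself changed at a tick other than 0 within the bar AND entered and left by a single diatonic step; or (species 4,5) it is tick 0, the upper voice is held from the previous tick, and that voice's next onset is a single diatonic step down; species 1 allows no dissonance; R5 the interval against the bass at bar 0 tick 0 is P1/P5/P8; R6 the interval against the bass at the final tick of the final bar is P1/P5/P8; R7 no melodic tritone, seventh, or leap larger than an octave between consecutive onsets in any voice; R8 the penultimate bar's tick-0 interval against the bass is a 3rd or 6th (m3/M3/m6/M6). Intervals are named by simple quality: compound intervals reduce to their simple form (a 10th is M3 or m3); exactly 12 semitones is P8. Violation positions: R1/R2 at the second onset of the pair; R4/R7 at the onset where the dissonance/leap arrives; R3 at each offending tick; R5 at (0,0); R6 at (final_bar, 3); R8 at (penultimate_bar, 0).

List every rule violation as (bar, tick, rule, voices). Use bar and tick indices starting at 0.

(1, 0, R4, (0, 1))
(6, 0, R4, (0, 1))
(7, 2, R7, (1,))
(7, 3, R7, (1,))

bar 0: v0=G3 v1=G4 downbeat P8
bar 1: v0=F3 v1=B3 downbeat TT
bar 2: v0=E3 v1=G3 downbeat m3
bar 3: v0=F3 v1=D4 downbeat M6
bar 4: v0=G3 v1=E4 downbeat M6
bar 5: v0=F3 v1=A3 downbeat M3
bar 6: v0=E3 v1=A3 downbeat P4
bar 7: v0=D3 v1=D4 downbeat P8
bar 8: v0=A3 v1=F4 downbeat m6
bar 9: v0=G3 v1=G4 downbeat P8
  -> R4 @ bar 1 tick 0 v(0, 1): F3/B3 TT untreated
  -> R4 @ bar 6 tick 0 v(0, 1): E3/A3 P4 untreated
  -> R7 @ bar 7 tick 2 v(1,): F3->B3 leap 6st
  -> R7 @ bar 7 tick 3 v(1,): B3->F3 leap 6st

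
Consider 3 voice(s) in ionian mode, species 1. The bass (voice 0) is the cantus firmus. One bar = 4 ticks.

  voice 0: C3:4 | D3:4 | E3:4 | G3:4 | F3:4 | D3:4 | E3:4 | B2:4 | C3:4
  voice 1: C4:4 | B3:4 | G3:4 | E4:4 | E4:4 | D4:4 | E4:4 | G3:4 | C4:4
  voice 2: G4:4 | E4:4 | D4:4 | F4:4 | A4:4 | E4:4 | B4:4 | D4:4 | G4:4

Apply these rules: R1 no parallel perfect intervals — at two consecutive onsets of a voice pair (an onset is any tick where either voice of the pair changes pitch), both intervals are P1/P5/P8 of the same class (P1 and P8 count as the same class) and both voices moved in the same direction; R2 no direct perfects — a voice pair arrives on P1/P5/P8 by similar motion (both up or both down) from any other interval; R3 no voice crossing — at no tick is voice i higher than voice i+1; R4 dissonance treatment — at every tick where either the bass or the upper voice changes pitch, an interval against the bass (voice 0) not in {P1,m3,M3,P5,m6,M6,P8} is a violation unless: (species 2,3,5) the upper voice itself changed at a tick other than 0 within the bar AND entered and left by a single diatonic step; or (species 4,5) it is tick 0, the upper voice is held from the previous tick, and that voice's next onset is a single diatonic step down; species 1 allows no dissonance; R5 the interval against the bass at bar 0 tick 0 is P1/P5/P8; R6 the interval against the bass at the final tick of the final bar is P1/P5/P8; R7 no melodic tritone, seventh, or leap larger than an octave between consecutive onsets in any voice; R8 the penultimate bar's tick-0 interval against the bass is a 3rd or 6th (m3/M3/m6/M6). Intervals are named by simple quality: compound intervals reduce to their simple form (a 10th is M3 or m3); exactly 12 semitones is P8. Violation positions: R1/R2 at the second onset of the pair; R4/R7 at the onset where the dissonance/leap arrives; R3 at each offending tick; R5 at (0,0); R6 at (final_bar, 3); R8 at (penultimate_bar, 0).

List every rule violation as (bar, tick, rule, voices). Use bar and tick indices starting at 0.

bar 0: v0=C3 v1=C4 v2=G4 downbeat P5
bar 1: v0=D3 v1=B3 v2=E4 downbeat M2
bar 2: v0=E3 v1=G3 v2=D4 downbeat m7
bar 3: v0=G3 v1=E4 v2=F4 downbeat m7
bar 4: v0=F3 v1=E4 v2=A4 downbeat M3
bar 5: v0=D3 v1=D4 v2=E4 downbeat M2
bar 6: v0=E3 v1=E4 v2=B4 downbeat P5
bar 7: v0=B2 v1=G3 v2=D4 downbeat m3
bar 8: v0=C3 v1=C4 v2=G4 downbeat P5
  -> R4 @ bar 1 tick 0 v(0, 2): D3/E4 M2 untreated
  -> R2 @ bar 2 tick 0 v(1, 2): B3/E4 P4 -> G3/D4 P5 similar
  -> R4 @ bar 2 tick 0 v(0, 2): E3/D4 m7 untreated
  -> R4 @ bar 3 tick 0 v(0, 2): G3/F4 m7 untreated
  -> R4 @ bar 4 tick 0 v(0, 1): F3/E4 M7 untreated
  -> R2 @ bar 5 tick 0 v(0, 1): F3/E4 M7 -> D3/D4 P8 similar
  -> R4 @ bar 5 tick 0 v(0, 2): D3/E4 M2 untreated
  -> R1 @ bar 6 tick 0 v(0, 1): D3/D4 P8 -> E3/E4 P8 similar
  -> R2 @ bar 6 tick 0 v(0, 2): D3/E4 M2 -> E3/B4 P5 similar
  -> R2 @ bar 6 tick 0 v(1, 2): D4/E4 M2 -> E4/B4 P5 similar
  -> R1 @ bar 7 tick 0 v(1, 2): E4/B4 P5 -> G3/D4 P5 similar
  -> R1 @ bar 8 tick 0 v(1, 2): G3/D4 P5 -> C4/G4 P5 similar
  -> R2 @ bar 8 tick 0 v(0, 1): B2/G3 m6 -> C3/C4 P8 similar
  -> R2 @ bar 8 tick 0 v(0, 2): B2/D4 m3 -> C3/G4 P5 similar

(1, 0, R4, (0, 2))
(2, 0, R2, (1, 2))
(2, 0, R4, (0, 2))
(3, 0, R4, (0, 2))
(4, 0, R4, (0, 1))
(5, 0, R2, (0, 1))
(5, 0, R4, (0, 2))
(6, 0, R1, (0, 1))
(6, 0, R2, (0, 2))
(6, 0, R2, (1, 2))
(7, 0, R1, (1, 2))
(8, 0, R1, (1, 2))
(8, 0, R2, (0, 1))
(8, 0, R2, (0, 2))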